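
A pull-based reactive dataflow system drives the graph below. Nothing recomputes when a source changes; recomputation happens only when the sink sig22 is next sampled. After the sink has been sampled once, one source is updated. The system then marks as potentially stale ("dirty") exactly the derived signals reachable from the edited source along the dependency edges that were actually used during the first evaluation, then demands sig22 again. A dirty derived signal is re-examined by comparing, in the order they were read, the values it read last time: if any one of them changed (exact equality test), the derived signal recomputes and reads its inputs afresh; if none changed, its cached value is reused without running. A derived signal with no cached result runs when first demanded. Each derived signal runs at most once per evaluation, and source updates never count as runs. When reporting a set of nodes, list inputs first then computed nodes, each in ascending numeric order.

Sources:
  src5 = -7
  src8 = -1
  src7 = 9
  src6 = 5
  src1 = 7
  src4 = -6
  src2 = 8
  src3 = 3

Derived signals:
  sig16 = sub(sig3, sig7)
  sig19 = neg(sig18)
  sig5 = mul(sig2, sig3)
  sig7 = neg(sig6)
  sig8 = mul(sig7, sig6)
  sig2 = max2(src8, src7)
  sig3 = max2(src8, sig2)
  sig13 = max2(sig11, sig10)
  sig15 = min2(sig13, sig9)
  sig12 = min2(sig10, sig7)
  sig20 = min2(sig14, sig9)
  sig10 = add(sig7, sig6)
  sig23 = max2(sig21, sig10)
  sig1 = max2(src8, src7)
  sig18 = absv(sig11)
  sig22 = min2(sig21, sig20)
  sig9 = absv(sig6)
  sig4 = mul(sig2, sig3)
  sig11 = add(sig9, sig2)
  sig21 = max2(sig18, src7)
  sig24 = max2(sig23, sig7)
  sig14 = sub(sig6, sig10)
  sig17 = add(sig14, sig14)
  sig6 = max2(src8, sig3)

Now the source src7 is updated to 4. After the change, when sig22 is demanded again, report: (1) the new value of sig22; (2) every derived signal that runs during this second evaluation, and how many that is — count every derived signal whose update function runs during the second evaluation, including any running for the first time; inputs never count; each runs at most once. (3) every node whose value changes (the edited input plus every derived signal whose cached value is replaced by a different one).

New value of sig22: 4.
Derived signals that run: sig2, sig3, sig6, sig7, sig9, sig10, sig11, sig14, sig18, sig20, sig21, sig22 — 12 in total.
Values that change: src7, sig2, sig3, sig6, sig7, sig9, sig11, sig14, sig18, sig20, sig21, sig22.

First evaluation (everything demanded from the output):
  sig2 = max2(-1, 9) = 9
  sig3 = max2(-1, 9) = 9
  sig6 = max2(-1, 9) = 9
  sig7 = neg(9) = -9
  sig9 = absv(9) = 9
  sig10 = add(-9, 9) = 0
  sig11 = add(9, 9) = 18
  sig14 = sub(9, 0) = 9
  sig18 = absv(18) = 18
  sig20 = min2(9, 9) = 9
  sig21 = max2(18, 9) = 18
  sig22 = min2(18, 9) = 9

Propagation after the edit:
  sig2: runs — src7 9->4; result 4.
  sig3: runs — sig2 9->4; result 4.
  sig6: runs — sig3 9->4; result 4.
  sig7: runs — sig6 9->4; result -4.
  sig9: runs — sig6 9->4; result 4.
  sig10: runs — sig7 -9->-4; sig6 9->4; result 0 (same value as before).
  sig11: runs — sig9 9->4; sig2 9->4; result 8.
  sig14: runs — sig6 9->4; result 4.
  sig18: runs — sig11 18->8; result 8.
  sig20: runs — sig14 9->4; sig9 9->4; result 4.
  sig21: runs — sig18 18->8; src7 9->4; result 8.
  sig22: runs — sig21 18->8; sig20 9->4; result 4.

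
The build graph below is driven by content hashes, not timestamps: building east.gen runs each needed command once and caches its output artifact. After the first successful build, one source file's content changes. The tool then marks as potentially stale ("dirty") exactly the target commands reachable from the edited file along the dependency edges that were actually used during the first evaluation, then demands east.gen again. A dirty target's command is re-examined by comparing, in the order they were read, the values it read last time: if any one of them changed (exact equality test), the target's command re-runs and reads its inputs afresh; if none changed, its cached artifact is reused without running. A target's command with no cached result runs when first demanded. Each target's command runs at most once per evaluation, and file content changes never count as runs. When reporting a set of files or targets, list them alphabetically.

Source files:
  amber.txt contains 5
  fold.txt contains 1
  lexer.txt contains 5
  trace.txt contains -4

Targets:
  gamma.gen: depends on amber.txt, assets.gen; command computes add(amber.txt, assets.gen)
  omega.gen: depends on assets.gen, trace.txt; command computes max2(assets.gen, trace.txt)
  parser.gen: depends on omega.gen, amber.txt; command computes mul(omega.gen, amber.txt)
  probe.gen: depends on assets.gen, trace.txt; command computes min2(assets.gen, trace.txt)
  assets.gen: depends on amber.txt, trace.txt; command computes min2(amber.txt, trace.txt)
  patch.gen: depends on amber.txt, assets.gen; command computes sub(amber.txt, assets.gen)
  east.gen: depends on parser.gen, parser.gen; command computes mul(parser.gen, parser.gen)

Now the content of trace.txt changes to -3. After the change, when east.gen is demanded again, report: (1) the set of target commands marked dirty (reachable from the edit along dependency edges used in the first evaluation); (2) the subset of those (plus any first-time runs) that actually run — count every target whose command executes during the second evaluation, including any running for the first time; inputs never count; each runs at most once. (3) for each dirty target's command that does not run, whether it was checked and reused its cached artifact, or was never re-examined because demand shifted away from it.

Initial pass — values computed on the first demand:
  assets.gen = min2(5, -4) = -4
  omega.gen = max2(-4, -4) = -4
  parser.gen = mul(-4, 5) = -20
  east.gen = mul(-20, -20) = 400

Second demand — change propagation:
  assets.gen: re-runs because trace.txt -4->-3; new result -3.
  omega.gen: re-runs because assets.gen -4->-3; trace.txt -4->-3; new result -3.
  parser.gen: re-runs because omega.gen -4->-3; new result -15.
  east.gen: re-runs because parser.gen -20->-15; parser.gen -20->-15; new result 225.

Dirty set: assets.gen, east.gen, omega.gen, parser.gen.
Run set: assets.gen, east.gen, omega.gen, parser.gen (4 run).
All dirty target commands ended up running.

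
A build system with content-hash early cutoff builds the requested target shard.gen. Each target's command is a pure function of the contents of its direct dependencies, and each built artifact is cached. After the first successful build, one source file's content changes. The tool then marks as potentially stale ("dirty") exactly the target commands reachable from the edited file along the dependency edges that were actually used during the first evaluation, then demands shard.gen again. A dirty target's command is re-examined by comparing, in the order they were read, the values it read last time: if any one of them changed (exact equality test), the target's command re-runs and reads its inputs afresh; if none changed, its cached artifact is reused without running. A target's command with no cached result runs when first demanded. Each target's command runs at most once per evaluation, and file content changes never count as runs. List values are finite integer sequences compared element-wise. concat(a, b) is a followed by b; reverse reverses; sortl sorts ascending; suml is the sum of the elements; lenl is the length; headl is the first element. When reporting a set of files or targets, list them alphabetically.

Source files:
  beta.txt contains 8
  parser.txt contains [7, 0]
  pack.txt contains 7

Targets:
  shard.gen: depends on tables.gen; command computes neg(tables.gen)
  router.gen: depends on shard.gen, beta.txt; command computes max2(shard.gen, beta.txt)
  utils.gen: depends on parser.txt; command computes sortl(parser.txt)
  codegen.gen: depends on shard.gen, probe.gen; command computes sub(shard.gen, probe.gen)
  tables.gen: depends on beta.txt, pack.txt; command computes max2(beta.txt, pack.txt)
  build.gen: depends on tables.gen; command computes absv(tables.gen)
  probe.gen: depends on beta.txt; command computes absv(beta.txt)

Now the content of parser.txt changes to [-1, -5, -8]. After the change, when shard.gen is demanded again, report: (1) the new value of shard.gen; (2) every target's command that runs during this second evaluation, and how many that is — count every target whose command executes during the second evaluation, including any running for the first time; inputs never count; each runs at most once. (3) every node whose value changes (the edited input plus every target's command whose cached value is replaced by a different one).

First evaluation (everything demanded from the output):
  tables.gen = max2(8, 7) = 8
  shard.gen = neg(8) = -8

Propagation after the edit:
  parser.txt feeds no computation that the output demands — nothing is marked dirty and nothing runs.

Key observation: parser.txt is never demanded by the output, so the edit triggers no recomputation at all.

New value of shard.gen: -8.
Target commands that run: none — 0 in total.
Values that change: parser.txt.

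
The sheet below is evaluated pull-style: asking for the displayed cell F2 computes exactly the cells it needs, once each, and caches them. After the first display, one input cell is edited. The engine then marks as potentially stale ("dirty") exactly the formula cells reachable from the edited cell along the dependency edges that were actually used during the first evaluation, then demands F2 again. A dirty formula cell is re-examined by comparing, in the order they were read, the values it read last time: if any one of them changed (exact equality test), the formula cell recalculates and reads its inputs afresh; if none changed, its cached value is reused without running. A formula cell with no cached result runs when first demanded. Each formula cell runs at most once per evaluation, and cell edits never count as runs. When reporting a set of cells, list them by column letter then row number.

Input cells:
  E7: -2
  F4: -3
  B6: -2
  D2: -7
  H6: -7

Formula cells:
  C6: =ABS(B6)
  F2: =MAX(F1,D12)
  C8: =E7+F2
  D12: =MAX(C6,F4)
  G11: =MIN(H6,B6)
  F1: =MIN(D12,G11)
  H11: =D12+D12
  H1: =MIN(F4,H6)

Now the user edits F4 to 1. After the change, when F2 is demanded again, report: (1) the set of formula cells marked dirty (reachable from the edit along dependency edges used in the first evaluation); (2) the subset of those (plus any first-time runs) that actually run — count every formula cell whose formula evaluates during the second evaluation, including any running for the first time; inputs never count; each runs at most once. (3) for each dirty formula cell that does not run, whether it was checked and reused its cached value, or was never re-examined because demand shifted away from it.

First demand of the output computes:
  C6 = ABS(-2) = 2
  D12 = MAX(2, -3) = 2
  G11 = MIN(-7, -2) = -7
  F1 = MIN(2, -7) = -7
  F2 = MAX(-7, 2) = 2

After the edit, cleaning proceeds:
  D12: a read changed (F4 -3->1) — executes, giving 2 — identical to its old value.
  F1: dirty, but its reads are unchanged (D12 unchanged, G11 unchanged); cached -7 stands.
  F2: dirty, but its reads are unchanged (F1 unchanged, D12 unchanged); cached 2 stands.

Note the absorption at D12: it re-runs yet its value is the same, leaving the output's value untouched.

The edit dirties: D12, F1, F2.
1 formula cells run: D12.
Cache hits after checking: F1, F2.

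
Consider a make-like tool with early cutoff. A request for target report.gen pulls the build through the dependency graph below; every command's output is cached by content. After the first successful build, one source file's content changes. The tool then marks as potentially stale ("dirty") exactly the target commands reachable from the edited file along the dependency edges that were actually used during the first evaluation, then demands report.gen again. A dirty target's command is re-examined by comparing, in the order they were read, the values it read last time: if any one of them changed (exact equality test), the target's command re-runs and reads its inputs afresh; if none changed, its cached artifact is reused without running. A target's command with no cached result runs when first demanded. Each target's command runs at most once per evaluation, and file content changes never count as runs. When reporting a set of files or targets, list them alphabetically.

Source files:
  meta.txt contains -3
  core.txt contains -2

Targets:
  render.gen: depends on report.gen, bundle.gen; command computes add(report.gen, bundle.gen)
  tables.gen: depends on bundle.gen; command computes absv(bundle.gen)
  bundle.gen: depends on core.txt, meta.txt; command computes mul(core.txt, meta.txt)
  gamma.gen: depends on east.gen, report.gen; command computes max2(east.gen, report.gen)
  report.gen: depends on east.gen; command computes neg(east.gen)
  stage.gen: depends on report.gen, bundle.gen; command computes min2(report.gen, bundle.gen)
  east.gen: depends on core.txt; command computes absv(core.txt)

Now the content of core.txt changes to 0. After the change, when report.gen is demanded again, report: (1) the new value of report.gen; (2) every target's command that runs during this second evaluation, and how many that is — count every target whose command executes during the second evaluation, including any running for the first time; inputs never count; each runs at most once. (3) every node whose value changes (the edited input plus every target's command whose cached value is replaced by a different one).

Demanding report.gen again yields 0.
2 target commands run: east.gen, report.gen.
The nodes whose values change: core.txt, east.gen, report.gen.

First demand of the output computes:
  east.gen = absv(-2) = 2
  report.gen = neg(2) = -2

After the edit, cleaning proceeds:
  east.gen: a read changed (core.txt -2->0) — executes, giving 0.
  report.gen: a read changed (east.gen 2->0) — executes, giving 0.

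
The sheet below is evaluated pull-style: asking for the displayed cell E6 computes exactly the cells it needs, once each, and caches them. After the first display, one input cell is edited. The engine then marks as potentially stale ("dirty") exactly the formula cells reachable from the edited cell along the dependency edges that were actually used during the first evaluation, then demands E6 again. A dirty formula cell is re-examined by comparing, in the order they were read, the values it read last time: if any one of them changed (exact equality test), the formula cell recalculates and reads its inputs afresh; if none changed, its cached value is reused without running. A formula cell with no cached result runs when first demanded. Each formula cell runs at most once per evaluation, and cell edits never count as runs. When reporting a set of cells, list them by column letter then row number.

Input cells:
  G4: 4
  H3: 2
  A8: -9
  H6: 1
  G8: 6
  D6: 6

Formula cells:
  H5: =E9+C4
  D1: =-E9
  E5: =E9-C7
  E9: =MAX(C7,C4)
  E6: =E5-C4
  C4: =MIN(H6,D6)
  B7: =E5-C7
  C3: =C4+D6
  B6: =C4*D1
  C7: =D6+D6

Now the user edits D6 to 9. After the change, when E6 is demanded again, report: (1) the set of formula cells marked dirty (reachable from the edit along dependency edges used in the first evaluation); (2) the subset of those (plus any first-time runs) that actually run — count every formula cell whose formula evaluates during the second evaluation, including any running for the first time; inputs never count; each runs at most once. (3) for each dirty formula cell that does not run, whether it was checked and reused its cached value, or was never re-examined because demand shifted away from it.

First demand of the output computes:
  C4 = MIN(1, 6) = 1
  C7 = 6 + 6 = 12
  E9 = MAX(12, 1) = 12
  E5 = 12 - 12 = 0
  E6 = 0 - 1 = -1

After the edit, cleaning proceeds:
  C4: a read changed (D6 6->9) — executes, giving 1 — identical to its old value.
  C7: a read changed (D6 6->9; D6 6->9) — executes, giving 18.
  E9: a read changed (C7 12->18) — executes, giving 18.
  E5: a read changed (E9 12->18; C7 12->18) — executes, giving 0 — identical to its old value.
  E6: dirty, but its reads are unchanged (E5 unchanged, C4 unchanged); cached -1 stands.

Note where the cutoff bites: E6 is checked, finds nothing changed, and keeps its cache.

The edit dirties: C4, C7, E5, E6, E9.
4 formula cells run: C4, C7, E5, E9.
Cache hits after checking: E6.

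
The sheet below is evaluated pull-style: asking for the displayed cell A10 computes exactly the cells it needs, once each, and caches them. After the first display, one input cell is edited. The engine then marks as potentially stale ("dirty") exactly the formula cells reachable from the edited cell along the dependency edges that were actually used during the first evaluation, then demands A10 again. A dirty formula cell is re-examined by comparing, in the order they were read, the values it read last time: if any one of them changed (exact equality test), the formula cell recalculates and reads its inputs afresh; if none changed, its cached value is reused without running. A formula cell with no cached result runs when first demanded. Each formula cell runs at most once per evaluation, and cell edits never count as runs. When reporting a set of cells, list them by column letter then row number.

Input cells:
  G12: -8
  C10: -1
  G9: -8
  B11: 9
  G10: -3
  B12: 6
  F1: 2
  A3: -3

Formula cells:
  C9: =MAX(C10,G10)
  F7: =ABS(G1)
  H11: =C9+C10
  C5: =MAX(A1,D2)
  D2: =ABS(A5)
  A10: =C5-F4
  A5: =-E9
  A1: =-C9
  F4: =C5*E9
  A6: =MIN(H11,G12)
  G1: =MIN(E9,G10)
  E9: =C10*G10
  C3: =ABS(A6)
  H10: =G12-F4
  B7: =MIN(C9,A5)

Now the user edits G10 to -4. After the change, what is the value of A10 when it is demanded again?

First demand of the output computes:
  C9 = MAX(-1, -3) = -1
  A1 = -(-1) = 1
  E9 = -1 * -3 = 3
  A5 = -(3) = -3
  D2 = ABS(-3) = 3
  C5 = MAX(1, 3) = 3
  F4 = 3 * 3 = 9
  A10 = 3 - 9 = -6

After the edit, cleaning proceeds:
  C9: a read changed (G10 -3->-4) — executes, giving -1 — identical to its old value.
  A1: dirty, but its reads are unchanged (C9 unchanged); cached 1 stands.
  E9: a read changed (G10 -3->-4) — executes, giving 4.
  A5: a read changed (E9 3->4) — executes, giving -4.
  D2: a read changed (A5 -3->-4) — executes, giving 4.
  C5: a read changed (D2 3->4) — executes, giving 4.
  F4: a read changed (C5 3->4; E9 3->4) — executes, giving 16.
  A10: a read changed (C5 3->4; F4 9->16) — executes, giving -12.

Note where the cutoff bites: A1 is checked, finds nothing changed, and keeps its cache.

Demanding A10 again yields -12.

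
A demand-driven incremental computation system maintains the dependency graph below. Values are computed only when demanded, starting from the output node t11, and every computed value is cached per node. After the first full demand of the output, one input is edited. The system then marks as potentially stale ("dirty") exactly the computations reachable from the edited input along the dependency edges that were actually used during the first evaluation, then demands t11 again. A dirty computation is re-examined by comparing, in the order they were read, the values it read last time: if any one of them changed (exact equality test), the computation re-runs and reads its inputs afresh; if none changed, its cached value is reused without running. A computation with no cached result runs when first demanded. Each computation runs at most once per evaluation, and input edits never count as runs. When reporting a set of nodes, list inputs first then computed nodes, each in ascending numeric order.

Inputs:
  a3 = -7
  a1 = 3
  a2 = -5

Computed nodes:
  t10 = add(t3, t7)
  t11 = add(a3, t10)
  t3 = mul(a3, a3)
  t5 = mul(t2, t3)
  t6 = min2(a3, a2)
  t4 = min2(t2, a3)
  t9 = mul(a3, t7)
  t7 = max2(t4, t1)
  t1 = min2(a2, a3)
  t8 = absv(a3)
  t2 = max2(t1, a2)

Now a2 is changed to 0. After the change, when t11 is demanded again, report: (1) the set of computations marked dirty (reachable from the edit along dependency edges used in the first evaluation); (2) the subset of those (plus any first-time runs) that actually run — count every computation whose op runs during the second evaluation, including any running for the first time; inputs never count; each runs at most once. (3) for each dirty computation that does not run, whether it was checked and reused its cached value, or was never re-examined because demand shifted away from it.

Marked dirty: t1, t2, t4, t7, t10, t11.
Computations that run: t1, t2, t4 — 3 in total.
Checked but reused from cache: t7, t10, t11.
Key observation: the cutoff stops propagation at t7 — its inputs' values are unchanged, so it reuses its cache.

First evaluation (everything demanded from the output):
  t1 = min2(-5, -7) = -7
  t2 = max2(-7, -5) = -5
  t3 = mul(-7, -7) = 49
  t4 = min2(-5, -7) = -7
  t7 = max2(-7, -7) = -7
  t10 = add(49, -7) = 42
  t11 = add(-7, 42) = 35

Propagation after the edit:
  t1: runs — a2 -5->0; result -7 (same value as before).
  t2: runs — a2 -5->0; result 0.
  t4: runs — t2 -5->0; result -7 (same value as before).
  t7: checked — values it read are unchanged (t4 unchanged, t1 unchanged); reused cached -7 without running.
  t10: checked — values it read are unchanged (t3 unchanged, t7 unchanged); reused cached 42 without running.
  t11: checked — values it read are unchanged (a3 unchanged, t10 unchanged); reused cached 35 without running.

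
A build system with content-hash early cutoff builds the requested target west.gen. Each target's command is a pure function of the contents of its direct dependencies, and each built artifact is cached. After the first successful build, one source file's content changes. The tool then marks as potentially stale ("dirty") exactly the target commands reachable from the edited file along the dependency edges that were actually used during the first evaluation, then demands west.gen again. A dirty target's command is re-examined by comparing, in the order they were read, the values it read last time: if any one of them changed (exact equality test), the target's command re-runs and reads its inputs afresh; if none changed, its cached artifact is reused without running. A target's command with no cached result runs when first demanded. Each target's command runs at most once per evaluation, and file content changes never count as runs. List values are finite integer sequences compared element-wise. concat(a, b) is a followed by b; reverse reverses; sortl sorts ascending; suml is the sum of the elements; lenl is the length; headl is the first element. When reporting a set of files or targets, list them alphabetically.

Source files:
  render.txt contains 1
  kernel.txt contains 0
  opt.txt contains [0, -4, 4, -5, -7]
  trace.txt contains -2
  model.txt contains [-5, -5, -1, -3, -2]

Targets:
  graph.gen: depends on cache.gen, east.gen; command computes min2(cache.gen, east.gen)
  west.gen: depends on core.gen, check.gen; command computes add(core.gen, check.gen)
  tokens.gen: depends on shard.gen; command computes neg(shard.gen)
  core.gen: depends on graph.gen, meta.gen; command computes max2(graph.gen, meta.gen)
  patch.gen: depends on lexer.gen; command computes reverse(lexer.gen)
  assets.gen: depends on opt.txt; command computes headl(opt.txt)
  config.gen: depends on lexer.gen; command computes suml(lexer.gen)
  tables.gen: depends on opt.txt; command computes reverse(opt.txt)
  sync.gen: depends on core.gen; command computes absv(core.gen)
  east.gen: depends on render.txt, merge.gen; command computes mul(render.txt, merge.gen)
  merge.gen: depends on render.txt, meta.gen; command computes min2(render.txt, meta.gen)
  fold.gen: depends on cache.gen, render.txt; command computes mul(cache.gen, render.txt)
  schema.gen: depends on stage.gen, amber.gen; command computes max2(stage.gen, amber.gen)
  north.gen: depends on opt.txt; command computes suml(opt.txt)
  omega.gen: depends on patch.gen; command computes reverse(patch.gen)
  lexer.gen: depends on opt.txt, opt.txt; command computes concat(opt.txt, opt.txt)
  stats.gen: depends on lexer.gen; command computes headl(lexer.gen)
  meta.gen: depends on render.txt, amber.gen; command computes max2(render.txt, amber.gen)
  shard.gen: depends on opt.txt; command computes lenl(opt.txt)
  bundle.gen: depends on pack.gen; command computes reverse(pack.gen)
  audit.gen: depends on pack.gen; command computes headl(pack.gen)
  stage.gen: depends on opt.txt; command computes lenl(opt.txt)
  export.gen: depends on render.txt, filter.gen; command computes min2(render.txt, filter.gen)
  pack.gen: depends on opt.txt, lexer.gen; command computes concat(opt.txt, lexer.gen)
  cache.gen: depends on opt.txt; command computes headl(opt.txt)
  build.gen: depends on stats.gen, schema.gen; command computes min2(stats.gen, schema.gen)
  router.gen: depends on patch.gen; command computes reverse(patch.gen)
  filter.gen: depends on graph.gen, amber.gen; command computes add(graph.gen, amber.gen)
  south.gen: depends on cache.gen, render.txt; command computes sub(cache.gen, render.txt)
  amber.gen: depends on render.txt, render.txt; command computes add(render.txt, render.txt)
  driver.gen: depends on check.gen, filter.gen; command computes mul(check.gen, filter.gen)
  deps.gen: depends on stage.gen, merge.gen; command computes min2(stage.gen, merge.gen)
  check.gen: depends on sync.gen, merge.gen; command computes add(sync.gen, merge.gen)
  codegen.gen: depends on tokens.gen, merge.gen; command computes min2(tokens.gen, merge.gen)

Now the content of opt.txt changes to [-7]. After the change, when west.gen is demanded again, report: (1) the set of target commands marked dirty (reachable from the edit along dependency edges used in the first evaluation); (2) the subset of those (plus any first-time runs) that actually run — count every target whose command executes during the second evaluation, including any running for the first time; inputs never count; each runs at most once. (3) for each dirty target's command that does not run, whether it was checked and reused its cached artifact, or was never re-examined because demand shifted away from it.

Marked dirty: cache.gen, check.gen, core.gen, graph.gen, sync.gen, west.gen.
Target commands that run: cache.gen, core.gen, graph.gen — 3 in total.
Checked but reused from cache: check.gen, sync.gen, west.gen.
Key observation: the change is absorbed at core.gen — it re-runs but produces the same value, and the output's value is unchanged.

First evaluation (everything demanded from the output):
  amber.gen = add(1, 1) = 2
  cache.gen = headl([0, -4, 4, -5, -7]) = 0
  meta.gen = max2(1, 2) = 2
  merge.gen = min2(1, 2) = 1
  east.gen = mul(1, 1) = 1
  graph.gen = min2(0, 1) = 0
  core.gen = max2(0, 2) = 2
  sync.gen = absv(2) = 2
  check.gen = add(2, 1) = 3
  west.gen = add(2, 3) = 5

Propagation after the edit:
  cache.gen: runs — opt.txt [0, -4, 4, -5, -7]->[-7]; result -7.
  graph.gen: runs — cache.gen 0->-7; result -7.
  core.gen: runs — graph.gen 0->-7; result 2 (same value as before).
  sync.gen: checked — values it read are unchanged (core.gen unchanged); reused cached 2 without running.
  check.gen: checked — values it read are unchanged (sync.gen unchanged, merge.gen unchanged); reused cached 3 without running.
  west.gen: checked — values it read are unchanged (core.gen unchanged, check.gen unchanged); reused cached 5 without running.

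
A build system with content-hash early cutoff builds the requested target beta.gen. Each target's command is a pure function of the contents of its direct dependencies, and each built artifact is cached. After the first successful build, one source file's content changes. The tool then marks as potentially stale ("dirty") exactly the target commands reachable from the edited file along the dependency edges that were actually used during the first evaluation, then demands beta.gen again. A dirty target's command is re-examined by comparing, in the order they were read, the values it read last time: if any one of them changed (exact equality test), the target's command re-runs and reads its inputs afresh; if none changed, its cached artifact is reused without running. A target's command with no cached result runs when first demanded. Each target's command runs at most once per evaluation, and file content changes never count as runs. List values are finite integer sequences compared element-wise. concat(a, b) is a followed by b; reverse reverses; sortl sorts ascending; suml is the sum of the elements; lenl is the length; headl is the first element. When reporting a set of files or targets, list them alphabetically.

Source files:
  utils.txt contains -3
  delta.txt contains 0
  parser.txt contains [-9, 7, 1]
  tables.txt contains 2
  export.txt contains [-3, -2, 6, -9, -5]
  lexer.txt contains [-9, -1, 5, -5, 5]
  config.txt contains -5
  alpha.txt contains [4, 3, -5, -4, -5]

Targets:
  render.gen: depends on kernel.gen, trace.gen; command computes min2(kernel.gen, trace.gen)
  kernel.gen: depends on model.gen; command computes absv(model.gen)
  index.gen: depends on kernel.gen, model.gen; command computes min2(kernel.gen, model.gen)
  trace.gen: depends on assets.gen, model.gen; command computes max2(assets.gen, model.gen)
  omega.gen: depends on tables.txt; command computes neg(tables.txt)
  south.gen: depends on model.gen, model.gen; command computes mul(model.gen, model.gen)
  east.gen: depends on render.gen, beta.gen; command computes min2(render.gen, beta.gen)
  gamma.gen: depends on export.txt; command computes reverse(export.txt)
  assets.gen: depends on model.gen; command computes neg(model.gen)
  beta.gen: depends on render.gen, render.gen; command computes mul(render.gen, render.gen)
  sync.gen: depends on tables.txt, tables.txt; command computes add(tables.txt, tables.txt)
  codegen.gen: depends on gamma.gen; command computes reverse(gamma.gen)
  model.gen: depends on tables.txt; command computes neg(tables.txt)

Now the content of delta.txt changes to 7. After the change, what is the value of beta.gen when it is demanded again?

First evaluation (everything demanded from the output):
  model.gen = neg(2) = -2
  assets.gen = neg(-2) = 2
  kernel.gen = absv(-2) = 2
  trace.gen = max2(2, -2) = 2
  render.gen = min2(2, 2) = 2
  beta.gen = mul(2, 2) = 4

Propagation after the edit:
  delta.txt feeds no computation that the output demands — nothing is marked dirty and nothing runs.

Key observation: delta.txt is never demanded by the output, so the edit triggers no recomputation at all.

New value of beta.gen: 4.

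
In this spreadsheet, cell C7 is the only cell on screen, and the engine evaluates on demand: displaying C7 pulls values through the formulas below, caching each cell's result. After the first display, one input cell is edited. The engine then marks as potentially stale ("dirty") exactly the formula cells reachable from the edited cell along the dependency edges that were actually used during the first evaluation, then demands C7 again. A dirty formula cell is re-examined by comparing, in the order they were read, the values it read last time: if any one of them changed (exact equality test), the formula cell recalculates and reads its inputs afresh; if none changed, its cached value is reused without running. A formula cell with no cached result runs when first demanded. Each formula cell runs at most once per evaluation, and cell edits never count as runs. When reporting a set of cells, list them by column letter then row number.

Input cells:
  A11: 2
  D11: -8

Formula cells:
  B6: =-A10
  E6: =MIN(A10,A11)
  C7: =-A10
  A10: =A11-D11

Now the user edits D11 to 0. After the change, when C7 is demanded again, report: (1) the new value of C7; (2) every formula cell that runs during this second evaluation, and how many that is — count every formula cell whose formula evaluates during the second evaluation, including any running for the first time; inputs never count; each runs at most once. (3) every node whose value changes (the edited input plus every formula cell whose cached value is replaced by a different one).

Initial pass — values computed on the first demand:
  A10 = 2 - -8 = 10
  C7 = -(10) = -10

Second demand — change propagation:
  A10: re-runs because D11 -8->0; new result 2.
  C7: re-runs because A10 10->2; new result -2.

C7 now evaluates to -2.
Run set: A10, C7 (2 run).
Changed values: A10, C7, D11.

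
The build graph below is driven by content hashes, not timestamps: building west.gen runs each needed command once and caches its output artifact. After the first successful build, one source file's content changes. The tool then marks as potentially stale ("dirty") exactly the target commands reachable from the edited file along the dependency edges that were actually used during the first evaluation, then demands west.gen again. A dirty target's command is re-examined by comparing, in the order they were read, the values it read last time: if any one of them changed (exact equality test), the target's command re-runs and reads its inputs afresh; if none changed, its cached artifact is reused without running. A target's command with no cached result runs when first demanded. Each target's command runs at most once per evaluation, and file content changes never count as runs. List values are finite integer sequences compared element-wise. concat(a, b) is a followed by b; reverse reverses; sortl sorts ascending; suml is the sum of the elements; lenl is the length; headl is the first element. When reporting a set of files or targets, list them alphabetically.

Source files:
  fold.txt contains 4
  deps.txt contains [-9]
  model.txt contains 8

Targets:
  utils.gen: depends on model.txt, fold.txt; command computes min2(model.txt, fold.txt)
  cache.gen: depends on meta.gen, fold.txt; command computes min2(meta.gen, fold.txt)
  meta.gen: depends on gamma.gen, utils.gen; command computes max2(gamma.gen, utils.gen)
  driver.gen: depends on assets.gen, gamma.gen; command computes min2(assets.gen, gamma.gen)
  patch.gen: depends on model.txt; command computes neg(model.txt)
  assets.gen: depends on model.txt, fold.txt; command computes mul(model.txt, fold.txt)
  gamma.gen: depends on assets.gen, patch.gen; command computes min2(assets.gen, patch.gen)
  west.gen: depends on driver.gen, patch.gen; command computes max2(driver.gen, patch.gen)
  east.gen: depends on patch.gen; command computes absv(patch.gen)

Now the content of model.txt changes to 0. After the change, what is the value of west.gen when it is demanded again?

Initial pass — values computed on the first demand:
  assets.gen = mul(8, 4) = 32
  patch.gen = neg(8) = -8
  gamma.gen = min2(32, -8) = -8
  driver.gen = min2(32, -8) = -8
  west.gen = max2(-8, -8) = -8

Second demand — change propagation:
  assets.gen: re-runs because model.txt 8->0; new result 0.
  patch.gen: re-runs because model.txt 8->0; new result 0.
  gamma.gen: re-runs because assets.gen 32->0; patch.gen -8->0; new result 0.
  driver.gen: re-runs because assets.gen 32->0; gamma.gen -8->0; new result 0.
  west.gen: re-runs because driver.gen -8->0; patch.gen -8->0; new result 0.

west.gen now evaluates to 0.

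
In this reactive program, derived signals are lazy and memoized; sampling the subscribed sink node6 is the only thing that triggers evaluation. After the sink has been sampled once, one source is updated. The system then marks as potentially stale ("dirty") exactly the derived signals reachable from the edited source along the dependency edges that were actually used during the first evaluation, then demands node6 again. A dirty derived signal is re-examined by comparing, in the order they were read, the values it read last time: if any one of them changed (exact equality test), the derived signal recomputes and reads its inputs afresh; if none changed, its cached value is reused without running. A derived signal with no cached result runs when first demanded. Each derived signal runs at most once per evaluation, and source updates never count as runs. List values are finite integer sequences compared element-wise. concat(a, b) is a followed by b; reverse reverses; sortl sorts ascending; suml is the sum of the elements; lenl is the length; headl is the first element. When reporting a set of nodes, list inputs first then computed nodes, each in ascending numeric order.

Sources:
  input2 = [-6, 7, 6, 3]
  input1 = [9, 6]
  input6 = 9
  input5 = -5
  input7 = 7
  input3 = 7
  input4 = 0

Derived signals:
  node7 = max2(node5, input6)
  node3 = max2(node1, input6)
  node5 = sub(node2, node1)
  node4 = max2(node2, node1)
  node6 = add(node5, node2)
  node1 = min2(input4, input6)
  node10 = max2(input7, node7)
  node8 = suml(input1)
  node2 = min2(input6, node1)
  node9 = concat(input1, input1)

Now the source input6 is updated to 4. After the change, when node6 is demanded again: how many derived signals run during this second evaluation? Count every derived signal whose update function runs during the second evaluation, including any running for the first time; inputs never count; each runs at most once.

2 derived signals run: node1, node2.
Note where the cutoff bites: node5 is checked, finds nothing changed, and keeps its cache.

First demand of the output computes:
  node1 = min2(0, 9) = 0
  node2 = min2(9, 0) = 0
  node5 = sub(0, 0) = 0
  node6 = add(0, 0) = 0

After the edit, cleaning proceeds:
  node1: a read changed (input6 9->4) — executes, giving 0 — identical to its old value.
  node2: a read changed (input6 9->4) — executes, giving 0 — identical to its old value.
  node5: dirty, but its reads are unchanged (node2 unchanged, node1 unchanged); cached 0 stands.
  node6: dirty, but its reads are unchanged (node5 unchanged, node2 unchanged); cached 0 stands.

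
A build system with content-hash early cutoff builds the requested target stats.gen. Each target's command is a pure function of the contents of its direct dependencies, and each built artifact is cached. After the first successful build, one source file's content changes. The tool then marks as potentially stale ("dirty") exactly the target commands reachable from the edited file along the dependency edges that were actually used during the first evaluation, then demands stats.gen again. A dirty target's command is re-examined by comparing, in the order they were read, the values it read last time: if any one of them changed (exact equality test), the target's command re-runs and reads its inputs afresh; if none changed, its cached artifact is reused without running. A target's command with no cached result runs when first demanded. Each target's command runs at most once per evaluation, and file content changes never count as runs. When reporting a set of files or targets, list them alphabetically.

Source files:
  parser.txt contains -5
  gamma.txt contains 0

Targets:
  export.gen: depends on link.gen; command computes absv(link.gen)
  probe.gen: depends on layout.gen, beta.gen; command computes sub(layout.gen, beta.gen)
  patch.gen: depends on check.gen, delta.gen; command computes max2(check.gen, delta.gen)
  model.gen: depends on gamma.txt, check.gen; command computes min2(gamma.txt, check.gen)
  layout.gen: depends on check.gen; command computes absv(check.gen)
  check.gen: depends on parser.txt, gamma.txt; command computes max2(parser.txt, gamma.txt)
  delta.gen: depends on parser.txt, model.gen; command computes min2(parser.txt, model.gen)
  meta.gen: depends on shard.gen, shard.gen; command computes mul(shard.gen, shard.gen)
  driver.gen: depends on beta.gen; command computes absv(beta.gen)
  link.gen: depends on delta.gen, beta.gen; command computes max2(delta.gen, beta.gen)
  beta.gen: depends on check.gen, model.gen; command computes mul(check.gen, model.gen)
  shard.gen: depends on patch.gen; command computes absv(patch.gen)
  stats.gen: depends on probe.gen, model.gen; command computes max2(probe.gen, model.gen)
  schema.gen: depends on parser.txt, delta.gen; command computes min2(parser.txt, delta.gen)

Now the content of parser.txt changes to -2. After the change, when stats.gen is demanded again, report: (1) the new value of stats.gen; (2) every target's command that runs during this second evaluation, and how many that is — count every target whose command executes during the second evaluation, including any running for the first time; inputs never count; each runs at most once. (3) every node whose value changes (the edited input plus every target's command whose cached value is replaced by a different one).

First evaluation (everything demanded from the output):
  check.gen = max2(-5, 0) = 0
  layout.gen = absv(0) = 0
  model.gen = min2(0, 0) = 0
  beta.gen = mul(0, 0) = 0
  probe.gen = sub(0, 0) = 0
  stats.gen = max2(0, 0) = 0

Propagation after the edit:
  check.gen: runs — parser.txt -5->-2; result 0 (same value as before).
  layout.gen: checked — values it read are unchanged (check.gen unchanged); reused cached 0 without running.
  model.gen: checked — values it read are unchanged (gamma.txt unchanged, check.gen unchanged); reused cached 0 without running.
  beta.gen: checked — values it read are unchanged (check.gen unchanged, model.gen unchanged); reused cached 0 without running.
  probe.gen: checked — values it read are unchanged (layout.gen unchanged, beta.gen unchanged); reused cached 0 without running.
  stats.gen: checked — values it read are unchanged (probe.gen unchanged, model.gen unchanged); reused cached 0 without running.

Key observation: the change is absorbed at check.gen — it re-runs but produces the same value, and the output's value is unchanged.

New value of stats.gen: 0.
Target commands that run: check.gen — 1 in total.
Values that change: parser.txt.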